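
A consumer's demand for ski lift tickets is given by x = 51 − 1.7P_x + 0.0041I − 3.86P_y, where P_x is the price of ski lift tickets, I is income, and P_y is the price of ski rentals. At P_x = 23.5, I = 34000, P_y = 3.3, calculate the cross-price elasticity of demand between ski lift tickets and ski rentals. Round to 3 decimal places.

First evaluate x: 51 − 1.7(23.5) + 0.0041(34000) − 3.86(3.3) = 51 − 39.95 + 139.4 − 12.738 = 137.712.
∂x/∂P_y = −3.86, so E_xy = -3.86·(3.3/137.712) ≈ -0.092.
E_xy < 0: the goods are complements.

-0.092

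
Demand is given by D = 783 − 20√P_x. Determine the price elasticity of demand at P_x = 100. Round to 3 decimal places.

-0.172

At P_x = 100, D = 583.
dD/dP_x = −20/(2√P_x) = −20/(2·10).
Point elasticity E = (dD/dP_x)·(P_x/D) = -1 × 100/583 ≈ -0.172.
|E| < 1, so demand is inelastic at this price.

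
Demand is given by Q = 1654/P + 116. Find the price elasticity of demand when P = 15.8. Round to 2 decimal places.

At P = 15.8, Q = 220.6835.
dQ/dP = −1654/P² = −6.6255.
Point elasticity E = (dQ/dP)·(P/Q) = -6.6255 × 15.8/220.6835 ≈ -0.47.
|E| < 1, so demand is inelastic at this price.

-0.47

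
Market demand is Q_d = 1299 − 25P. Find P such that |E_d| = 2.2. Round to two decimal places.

35.72

Set −bP/(a − bP) = −2.2 ⇒ bP = 2.2(a − bP) ⇒ bP(1+2.2) = 2.2·a.
P = 2.2·1299/(25·3.2) ≈ 35.72.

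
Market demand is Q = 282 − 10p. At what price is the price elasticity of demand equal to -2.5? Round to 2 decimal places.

Set −bp/(a − bp) = −2.5 ⇒ bp = 2.5(a − bp) ⇒ bp(1+2.5) = 2.5·a.
p = 2.5·282/(10·3.5) ≈ 20.14.

20.14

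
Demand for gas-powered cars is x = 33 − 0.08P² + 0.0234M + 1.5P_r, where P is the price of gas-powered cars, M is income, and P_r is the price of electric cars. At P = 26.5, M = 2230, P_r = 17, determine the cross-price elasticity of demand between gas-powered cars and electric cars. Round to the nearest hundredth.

0.47

At the given point, x = 33 − 0.08(26.5)² + 0.0234(2230) + 1.5(17) = 33 − 56.18 + 52.182 + 25.5 = 54.502.
∂x/∂P_r = +1.5, so E_xy = 1.5·(17/54.502) ≈ 0.47.
E_xy > 0: the goods are substitutes.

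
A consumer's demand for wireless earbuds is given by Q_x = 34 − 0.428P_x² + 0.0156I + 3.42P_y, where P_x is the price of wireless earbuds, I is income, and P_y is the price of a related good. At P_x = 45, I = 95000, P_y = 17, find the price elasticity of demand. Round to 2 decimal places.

-2.45

Q_x = 34 − 0.428(45)² + 0.0156(95000) + 3.42(17) = 34 − 866.7 + 1482 + 58.14 = 707.44.
∂Q_x/∂P_x = −2·0.428·P_x = -38.52, so E_p = -38.52·(45/707.44) ≈ -2.45.
|E_p| > 1: demand is elastic.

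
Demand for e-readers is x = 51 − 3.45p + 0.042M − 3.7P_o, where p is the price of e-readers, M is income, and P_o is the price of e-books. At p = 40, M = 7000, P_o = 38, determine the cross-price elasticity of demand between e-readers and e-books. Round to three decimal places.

-2.117

At the given point, x = 51 − 3.45(40) + 0.042(7000) − 3.7(38) = 51 − 138 + 294 − 140.6 = 66.4.
∂x/∂P_o = −3.7, so E_xy = -3.7·(38/66.4) ≈ -2.117.
E_xy < 0: the goods are complements.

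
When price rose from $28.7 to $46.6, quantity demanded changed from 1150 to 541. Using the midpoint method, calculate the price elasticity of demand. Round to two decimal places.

%ΔQ = (541 − 1150)/[(1150 + 541)/2] = -609/845.5 ≈ -0.7203.
%ΔP = (46.6 − 28.7)/[(28.7 + 46.6)/2] = 17.9/37.65 ≈ 0.4754.
Arc elasticity E = %ΔQ/%ΔP ≈ -0.7203/0.4754 ≈ -1.52.
|E| > 1: demand is elastic over this range.

-1.52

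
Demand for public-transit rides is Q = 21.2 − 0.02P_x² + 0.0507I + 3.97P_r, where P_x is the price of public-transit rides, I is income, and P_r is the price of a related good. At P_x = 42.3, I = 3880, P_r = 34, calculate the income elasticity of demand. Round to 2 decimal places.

Q = 21.2 − 0.02(42.3)² + 0.0507(3880) + 3.97(34) = 21.2 − 35.7858 + 196.716 + 134.98 = 317.1102.
∂Q/∂I = +0.0507, so E_I = 0.0507·(3880/317.1102) ≈ 0.62.
E_I ∈ (0,1): normal good (necessity).

0.62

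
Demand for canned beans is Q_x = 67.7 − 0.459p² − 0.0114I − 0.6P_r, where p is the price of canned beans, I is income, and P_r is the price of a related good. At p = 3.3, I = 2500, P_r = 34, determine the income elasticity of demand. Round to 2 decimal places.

-2.06

Substituting, Q_x = 67.7 − 0.459(3.3)² − 0.0114(2500) − 0.6(34) = 67.7 − 4.9985 − 28.5 − 20.4 = 13.8015.
∂Q_x/∂I = −0.0114, so E_I = -0.0114·(2500/13.8015) ≈ -2.06.
E_I < 0: inferior good.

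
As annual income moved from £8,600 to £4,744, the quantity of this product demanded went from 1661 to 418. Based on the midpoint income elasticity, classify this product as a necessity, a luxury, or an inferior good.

%ΔQ = (418 − 1661)/[(1661+418)/2] = -1243/1039.5 ≈ -1.1958.
%ΔM = (4,744 − 8,600)/[(8,600+4,744)/2] = -3856/6672 ≈ -0.5779.
E_I = %ΔQ/%ΔM ≈ 2.069.
E_I > 1: normal good (luxury).

luxury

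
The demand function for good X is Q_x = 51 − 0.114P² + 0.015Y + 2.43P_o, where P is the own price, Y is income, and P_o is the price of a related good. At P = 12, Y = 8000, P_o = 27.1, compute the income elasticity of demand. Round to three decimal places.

Substituting, Q_x = 51 − 0.114(12)² + 0.015(8000) + 2.43(27.1) = 51 − 16.416 + 120 + 65.853 = 220.437.
∂Q_x/∂Y = +0.015, so E_I = 0.015·(8000/220.437) ≈ 0.544.
E_I ∈ (0,1): normal good (necessity).

0.544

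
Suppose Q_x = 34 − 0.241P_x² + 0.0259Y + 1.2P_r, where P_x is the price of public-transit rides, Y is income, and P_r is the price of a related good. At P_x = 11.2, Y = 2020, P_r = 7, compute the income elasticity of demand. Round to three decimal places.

0.811

Substituting, Q_x = 34 − 0.241(11.2)² + 0.0259(2020) + 1.2(7) = 34 − 30.231 + 52.318 + 8.4 = 64.487.
∂Q_x/∂Y = +0.0259, so E_I = 0.0259·(2020/64.487) ≈ 0.811.
E_I ∈ (0,1): normal good (necessity).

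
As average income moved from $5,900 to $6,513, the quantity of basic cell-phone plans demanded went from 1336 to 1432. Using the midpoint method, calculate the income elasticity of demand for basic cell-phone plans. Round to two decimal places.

%ΔQ = (1432 − 1336)/[(1336+1432)/2] = 96/1384 ≈ 0.0694.
%ΔI = (6,513 − 5,900)/[(5,900+6,513)/2] = 613/6206.5 ≈ 0.0988.
E_I = %ΔQ/%ΔI ≈ 0.70.
E_I ∈ (0,1): normal good (necessity).

0.70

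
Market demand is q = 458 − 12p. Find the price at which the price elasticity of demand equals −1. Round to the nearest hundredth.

19.08

For linear demand q = a − bp, E = −bp/(a − bp). |E| = 1 ⇒ bp = a − bp ⇒ p = a/(2b).
p = 458/(2·12) ≈ 19.08.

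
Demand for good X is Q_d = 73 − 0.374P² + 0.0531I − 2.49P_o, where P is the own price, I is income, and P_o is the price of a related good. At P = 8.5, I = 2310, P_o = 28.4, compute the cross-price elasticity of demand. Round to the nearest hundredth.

-0.72

First evaluate Q_d: 73 − 0.374(8.5)² + 0.0531(2310) − 2.49(28.4) = 73 − 27.0215 + 122.661 − 70.716 = 97.9235.
∂Q_d/∂P_o = −2.49, so E_xy = -2.49·(28.4/97.9235) ≈ -0.72.
E_xy < 0: the goods are complements.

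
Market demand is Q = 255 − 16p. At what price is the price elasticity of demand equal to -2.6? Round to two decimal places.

Set −bp/(a − bp) = −2.6 ⇒ bp = 2.6(a − bp) ⇒ bp(1+2.6) = 2.6·a.
p = 2.6·255/(16·3.6) ≈ 11.51.

11.51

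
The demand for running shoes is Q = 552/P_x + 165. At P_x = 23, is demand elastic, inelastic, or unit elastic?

At P_x = 23, Q = 189.
dQ/dP_x = −552/P_x² = −1.0435.
Point elasticity E = (dQ/dP_x)·(P_x/Q) = -1.0435 × 23/189 ≈ -0.127.
|E| ≈ 0.127 < 1, so demand is inelastic.

inelastic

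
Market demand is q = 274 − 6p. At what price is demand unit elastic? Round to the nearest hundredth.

For linear demand q = a − bp, E = −bp/(a − bp). |E| = 1 ⇒ bp = a − bp ⇒ p = a/(2b).
p = 274/(2·6) ≈ 22.83.

22.83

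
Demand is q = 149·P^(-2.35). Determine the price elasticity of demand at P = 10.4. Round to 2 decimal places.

For a Cobb–Douglas (constant-elasticity) form q = A·P^α·…, the elasticity with respect to P equals the exponent α at every point.
Here the exponent on P is -2.35, so the price elasticity of demand is -2.35.

-2.35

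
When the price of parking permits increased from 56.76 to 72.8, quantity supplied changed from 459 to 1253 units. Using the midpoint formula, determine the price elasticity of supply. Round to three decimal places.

%ΔQ = (1253 − 459)/[(459 + 1253)/2] = 794/856 ≈ 0.9276.
%Δp = (72.8 − 56.76)/[(56.76 + 72.8)/2] = 16.04/64.78 ≈ 0.2476.
Arc elasticity E = %ΔQ/%Δp ≈ 0.9276/0.2476 ≈ 3.746.
|E| > 1: supply is elastic over this range.

3.746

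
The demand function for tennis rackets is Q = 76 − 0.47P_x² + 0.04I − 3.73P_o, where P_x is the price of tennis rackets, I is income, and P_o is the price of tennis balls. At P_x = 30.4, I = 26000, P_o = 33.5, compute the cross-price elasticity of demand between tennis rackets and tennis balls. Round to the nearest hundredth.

-0.22

Evaluating quantity at (P_x, I, P_o) gives Q = 76 − 0.47(30.4)² + 0.04(26000) − 3.73(33.5) = 76 − 434.3552 + 1040 − 124.955 = 556.6898.
∂Q/∂P_o = −3.73, so E_xy = -3.73·(33.5/556.6898) ≈ -0.22.
E_xy < 0: the goods are complements.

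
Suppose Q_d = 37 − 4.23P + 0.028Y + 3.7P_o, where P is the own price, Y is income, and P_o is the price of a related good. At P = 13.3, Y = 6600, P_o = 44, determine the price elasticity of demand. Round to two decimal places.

-0.17

At the given point, Q_d = 37 − 4.23(13.3) + 0.028(6600) + 3.7(44) = 37 − 56.259 + 184.8 + 162.8 = 328.341.
∂Q_d/∂P = −4.23, so E_p = (−4.23)·(13.3/328.341) ≈ -0.17.
|E_p| < 1: demand is inelastic.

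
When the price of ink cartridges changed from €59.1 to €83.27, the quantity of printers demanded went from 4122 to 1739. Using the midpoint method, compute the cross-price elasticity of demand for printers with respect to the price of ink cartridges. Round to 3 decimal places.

%ΔQ_x = (1739 − 4122)/[(4122+1739)/2] = -2383/2930.5 ≈ -0.8132.
%ΔP_y = (83.27 − 59.1)/[(59.1+83.27)/2] ≈ 0.3395.
E_xy = -0.8132/0.3395 ≈ -2.395.
E_xy < 0, so printers and ink cartridges are complements.

-2.395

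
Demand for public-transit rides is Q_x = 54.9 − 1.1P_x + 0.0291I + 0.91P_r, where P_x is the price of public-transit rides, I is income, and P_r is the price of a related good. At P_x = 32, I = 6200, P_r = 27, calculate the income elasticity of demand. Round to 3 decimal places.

Q_x = 54.9 − 1.1(32) + 0.0291(6200) + 0.91(27) = 54.9 − 35.2 + 180.42 + 24.57 = 224.69.
∂Q_x/∂I = +0.0291, so E_I = 0.0291·(6200/224.69) ≈ 0.803.
E_I ∈ (0,1): normal good (necessity).

0.803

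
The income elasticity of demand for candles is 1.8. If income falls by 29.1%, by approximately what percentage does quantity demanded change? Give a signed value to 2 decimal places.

%ΔQ ≈ E × %ΔI = (1.8) × (-29.1%) = -52.38%.

-52.38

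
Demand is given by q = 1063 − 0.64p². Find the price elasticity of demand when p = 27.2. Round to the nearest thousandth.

-1.606

At p = 27.2, q = 589.5024.
dq/dp = −2·0.64·p = −34.816.
Point elasticity E = (dq/dp)·(p/q) = -34.816 × 27.2/589.5024 ≈ -1.606.
|E| > 1, so demand is elastic at this price.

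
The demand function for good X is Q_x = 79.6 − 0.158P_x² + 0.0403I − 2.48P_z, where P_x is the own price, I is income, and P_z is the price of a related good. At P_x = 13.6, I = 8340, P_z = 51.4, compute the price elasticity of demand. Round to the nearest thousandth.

Substituting, Q_x = 79.6 − 0.158(13.6)² + 0.0403(8340) − 2.48(51.4) = 79.6 − 29.2237 + 336.102 − 127.472 = 259.0063.
∂Q_x/∂P_x = −2·0.158·P_x = -4.2976, so E_p = -4.2976·(13.6/259.0063) ≈ -0.226.
|E_p| < 1: demand is inelastic.

-0.226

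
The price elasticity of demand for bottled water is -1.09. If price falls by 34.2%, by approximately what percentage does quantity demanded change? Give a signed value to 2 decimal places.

%ΔQ ≈ E × %ΔP = (-1.09) × (-34.2%) ≈ 37.28%.

37.28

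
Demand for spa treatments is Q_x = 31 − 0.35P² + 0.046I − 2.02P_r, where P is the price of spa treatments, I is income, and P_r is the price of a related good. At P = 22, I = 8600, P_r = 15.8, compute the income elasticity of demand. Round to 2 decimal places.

1.76

First evaluate Q_x: 31 − 0.35(22)² + 0.046(8600) − 2.02(15.8) = 31 − 169.4 + 395.6 − 31.916 = 225.284.
∂Q_x/∂I = +0.046, so E_I = 0.046·(8600/225.284) ≈ 1.76.
E_I > 1: normal good (luxury).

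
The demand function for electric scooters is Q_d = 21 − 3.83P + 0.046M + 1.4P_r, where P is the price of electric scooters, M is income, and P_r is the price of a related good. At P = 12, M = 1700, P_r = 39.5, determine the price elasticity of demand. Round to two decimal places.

-0.42

Substituting, Q_d = 21 − 3.83(12) + 0.046(1700) + 1.4(39.5) = 21 − 45.96 + 78.2 + 55.3 = 108.54.
∂Q_d/∂P = −3.83, so E_p = (−3.83)·(12/108.54) ≈ -0.42.
|E_p| < 1: demand is inelastic.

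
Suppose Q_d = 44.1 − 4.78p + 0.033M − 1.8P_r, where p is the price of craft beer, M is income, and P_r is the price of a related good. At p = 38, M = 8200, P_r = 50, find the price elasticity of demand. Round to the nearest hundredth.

-4.22

Substituting, Q_d = 44.1 − 4.78(38) + 0.033(8200) − 1.8(50) = 44.1 − 181.64 + 270.6 − 90 = 43.06.
∂Q_d/∂p = −4.78, so E_p = (−4.78)·(38/43.06) ≈ -4.22.
|E_p| > 1: demand is elastic.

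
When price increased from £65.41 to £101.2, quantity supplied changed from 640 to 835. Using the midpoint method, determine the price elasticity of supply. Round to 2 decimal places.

%ΔQ = (835 − 640)/[(640 + 835)/2] = 195/737.5 ≈ 0.2644.
%ΔP = (101.2 − 65.41)/[(65.41 + 101.2)/2] = 35.79/83.305 ≈ 0.4296.
Arc elasticity E = %ΔQ/%ΔP ≈ 0.2644/0.4296 ≈ 0.62.
|E| < 1: supply is inelastic over this range.

0.62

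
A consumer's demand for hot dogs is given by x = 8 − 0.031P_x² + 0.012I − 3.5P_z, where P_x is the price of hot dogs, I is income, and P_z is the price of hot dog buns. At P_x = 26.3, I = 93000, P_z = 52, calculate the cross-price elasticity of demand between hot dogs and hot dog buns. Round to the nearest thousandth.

First evaluate x: 8 − 0.031(26.3)² + 0.012(93000) − 3.5(52) = 8 − 21.4424 + 1116 − 182 = 920.5576.
∂x/∂P_z = −3.5, so E_xy = -3.5·(52/920.5576) ≈ -0.198.
E_xy < 0: the goods are complements.

-0.198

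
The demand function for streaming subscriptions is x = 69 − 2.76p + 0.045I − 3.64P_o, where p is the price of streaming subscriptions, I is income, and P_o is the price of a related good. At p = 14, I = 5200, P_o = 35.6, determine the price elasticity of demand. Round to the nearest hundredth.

-0.29

x = 69 − 2.76(14) + 0.045(5200) − 3.64(35.6) = 69 − 38.64 + 234 − 129.584 = 134.776.
∂x/∂p = −2.76, so E_p = (−2.76)·(14/134.776) ≈ -0.29.
|E_p| < 1: demand is inelastic.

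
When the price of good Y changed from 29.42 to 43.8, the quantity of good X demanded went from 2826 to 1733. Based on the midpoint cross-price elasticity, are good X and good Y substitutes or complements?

complements

%ΔQ_x = (1733 − 2826)/[(2826+1733)/2] = -1093/2279.5 ≈ -0.4795.
%ΔP_y = (43.8 − 29.42)/[(29.42+43.8)/2] ≈ 0.3928.
E_xy = -0.4795/0.3928 ≈ -1.221.
E_xy < 0, so the goods are complements.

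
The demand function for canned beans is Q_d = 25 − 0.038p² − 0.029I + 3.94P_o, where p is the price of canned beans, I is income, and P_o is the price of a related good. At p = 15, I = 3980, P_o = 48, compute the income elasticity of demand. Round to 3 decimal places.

-1.280

First evaluate Q_d: 25 − 0.038(15)² − 0.029(3980) + 3.94(48) = 25 − 8.55 − 115.42 + 189.12 = 90.15.
∂Q_d/∂I = −0.029, so E_I = -0.029·(3980/90.15) ≈ -1.280.
E_I < 0: inferior good.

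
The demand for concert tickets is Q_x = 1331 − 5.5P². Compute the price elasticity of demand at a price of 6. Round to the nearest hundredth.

At P = 6, Q_x = 1133.
dQ_x/dP = −2·5.5·P = −66.
Point elasticity E = (dQ_x/dP)·(P/Q_x) = -66 × 6/1133 ≈ -0.35.
|E| < 1, so demand is inelastic at this price.

-0.35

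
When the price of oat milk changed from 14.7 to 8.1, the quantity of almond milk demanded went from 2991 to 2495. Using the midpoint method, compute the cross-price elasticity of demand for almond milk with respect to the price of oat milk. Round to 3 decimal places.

0.312

%ΔQ_x = (2495 − 2991)/[(2991+2495)/2] = -496/2743 ≈ -0.1808.
%ΔP_y = (8.1 − 14.7)/[(14.7+8.1)/2] ≈ -0.5789.
E_xy = -0.1808/-0.5789 ≈ 0.312.
E_xy > 0, so almond milk and oat milk are substitutes.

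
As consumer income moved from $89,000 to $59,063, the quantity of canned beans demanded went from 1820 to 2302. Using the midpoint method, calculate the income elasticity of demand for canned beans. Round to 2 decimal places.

%ΔQ = (2302 − 1820)/[(1820+2302)/2] = 482/2061 ≈ 0.2339.
%ΔI = (59,063 − 89,000)/[(89,000+59,063)/2] = -29937/74031.5 ≈ -0.4044.
E_I = %ΔQ/%ΔI ≈ -0.58.
E_I < 0: inferior good.

-0.58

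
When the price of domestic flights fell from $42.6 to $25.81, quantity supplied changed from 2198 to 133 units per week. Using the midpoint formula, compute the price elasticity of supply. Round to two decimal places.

%Δq = (133 − 2198)/[(2198 + 133)/2] = -2065/1165.5 ≈ -1.7718.
%Δp = (25.81 − 42.6)/[(42.6 + 25.81)/2] = -16.79/34.205 ≈ -0.4909.
Arc elasticity E = %Δq/%Δp ≈ -1.7718/-0.4909 ≈ 3.61.
|E| > 1: supply is elastic over this range.

3.61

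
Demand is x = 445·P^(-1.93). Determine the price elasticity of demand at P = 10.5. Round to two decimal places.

-1.93

For a Cobb–Douglas (constant-elasticity) form x = A·P^α·…, the elasticity with respect to P equals the exponent α at every point.
Here the exponent on P is -1.93, so the price elasticity of demand is -1.93.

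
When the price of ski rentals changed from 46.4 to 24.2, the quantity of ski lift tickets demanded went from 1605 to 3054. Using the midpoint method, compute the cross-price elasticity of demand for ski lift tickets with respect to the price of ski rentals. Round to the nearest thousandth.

%ΔQ_x = (3054 − 1605)/[(1605+3054)/2] = 1449/2329.5 ≈ 0.6220.
%ΔP_y = (24.2 − 46.4)/[(46.4+24.2)/2] ≈ -0.6289.
E_xy = 0.6220/-0.6289 ≈ -0.989.
E_xy < 0, so ski lift tickets and ski rentals are complements.

-0.989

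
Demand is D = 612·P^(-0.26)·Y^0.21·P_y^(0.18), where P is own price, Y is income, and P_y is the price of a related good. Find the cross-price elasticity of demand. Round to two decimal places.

0.18

For a Cobb–Douglas (constant-elasticity) form D = A·P_y^α·…, the elasticity with respect to P_y equals the exponent α at every point.
Here the exponent on P_y is 0.18, so the cross-price elasticity of demand is 0.18.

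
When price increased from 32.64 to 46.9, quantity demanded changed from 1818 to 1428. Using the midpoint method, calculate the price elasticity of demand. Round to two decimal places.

%Δq = (1428 − 1818)/[(1818 + 1428)/2] = -390/1623 ≈ -0.2403.
%Δp = (46.9 − 32.64)/[(32.64 + 46.9)/2] = 14.26/39.77 ≈ 0.3586.
Arc elasticity E = %Δq/%Δp ≈ -0.2403/0.3586 ≈ -0.67.
|E| < 1: demand is inelastic over this range.

-0.67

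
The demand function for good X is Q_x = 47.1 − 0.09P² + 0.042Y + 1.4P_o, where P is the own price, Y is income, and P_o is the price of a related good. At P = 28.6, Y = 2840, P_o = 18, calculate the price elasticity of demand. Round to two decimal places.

-1.25

First evaluate Q_x: 47.1 − 0.09(28.6)² + 0.042(2840) + 1.4(18) = 47.1 − 73.6164 + 119.28 + 25.2 = 117.9636.
∂Q_x/∂P = −2·0.09·P = -5.148, so E_p = -5.148·(28.6/117.9636) ≈ -1.25.
|E_p| > 1: demand is elastic.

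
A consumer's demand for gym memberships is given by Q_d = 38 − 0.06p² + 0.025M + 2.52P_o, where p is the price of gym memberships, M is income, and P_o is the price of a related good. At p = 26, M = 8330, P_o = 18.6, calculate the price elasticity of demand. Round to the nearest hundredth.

At the given point, Q_d = 38 − 0.06(26)² + 0.025(8330) + 2.52(18.6) = 38 − 40.56 + 208.25 + 46.872 = 252.562.
∂Q_d/∂p = −2·0.06·p = -3.12, so E_p = -3.12·(26/252.562) ≈ -0.32.
|E_p| < 1: demand is inelastic.

-0.32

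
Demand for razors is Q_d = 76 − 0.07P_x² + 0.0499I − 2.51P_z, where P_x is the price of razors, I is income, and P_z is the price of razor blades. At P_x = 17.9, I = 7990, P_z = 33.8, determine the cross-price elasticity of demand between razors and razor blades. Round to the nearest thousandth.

At the given point, Q_d = 76 − 0.07(17.9)² + 0.0499(7990) − 2.51(33.8) = 76 − 22.4287 + 398.701 − 84.838 = 367.4343.
∂Q_d/∂P_z = −2.51, so E_xy = -2.51·(33.8/367.4343) ≈ -0.231.
E_xy < 0: the goods are complements.

-0.231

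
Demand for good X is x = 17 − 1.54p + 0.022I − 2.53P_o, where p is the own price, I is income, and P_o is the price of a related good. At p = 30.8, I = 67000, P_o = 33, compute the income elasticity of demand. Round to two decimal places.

At the given point, x = 17 − 1.54(30.8) + 0.022(67000) − 2.53(33) = 17 − 47.432 + 1474 − 83.49 = 1360.078.
∂x/∂I = +0.022, so E_I = 0.022·(67000/1360.078) ≈ 1.08.
E_I > 1: normal good (luxury).

1.08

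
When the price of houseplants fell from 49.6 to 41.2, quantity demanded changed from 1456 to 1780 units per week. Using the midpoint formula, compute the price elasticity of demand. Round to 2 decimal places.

%Δq = (1780 − 1456)/[(1456 + 1780)/2] = 324/1618 ≈ 0.2002.
%ΔP = (41.2 − 49.6)/[(49.6 + 41.2)/2] = -8.4/45.4 ≈ -0.1850.
Arc elasticity E = %Δq/%ΔP ≈ 0.2002/-0.1850 ≈ -1.08.
|E| > 1: demand is elastic over this range.

-1.08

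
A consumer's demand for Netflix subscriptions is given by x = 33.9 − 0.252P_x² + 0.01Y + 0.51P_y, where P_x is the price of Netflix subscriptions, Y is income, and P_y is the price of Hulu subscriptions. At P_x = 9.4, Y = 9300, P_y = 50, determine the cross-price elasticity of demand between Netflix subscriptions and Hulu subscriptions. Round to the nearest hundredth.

At the given point, x = 33.9 − 0.252(9.4)² + 0.01(9300) + 0.51(50) = 33.9 − 22.2667 + 93 + 25.5 = 130.1333.
∂x/∂P_y = +0.51, so E_xy = 0.51·(50/130.1333) ≈ 0.20.
E_xy > 0: the goods are substitutes.

0.20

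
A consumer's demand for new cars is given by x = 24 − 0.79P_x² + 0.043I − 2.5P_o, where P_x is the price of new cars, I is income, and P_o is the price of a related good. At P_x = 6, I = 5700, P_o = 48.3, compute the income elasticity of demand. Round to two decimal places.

2.04

x = 24 − 0.79(6)² + 0.043(5700) − 2.5(48.3) = 24 − 28.44 + 245.1 − 120.75 = 119.91.
∂x/∂I = +0.043, so E_I = 0.043·(5700/119.91) ≈ 2.04.
E_I > 1: normal good (luxury).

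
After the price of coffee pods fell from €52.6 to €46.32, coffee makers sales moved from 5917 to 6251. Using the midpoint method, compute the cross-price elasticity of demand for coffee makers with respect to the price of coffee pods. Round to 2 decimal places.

%ΔQ_x = (6251 − 5917)/[(5917+6251)/2] = 334/6084 ≈ 0.0549.
%ΔP_y = (46.32 − 52.6)/[(52.6+46.32)/2] ≈ -0.1270.
E_xy = 0.0549/-0.1270 ≈ -0.43.
E_xy < 0, so coffee makers and coffee pods are complements.

-0.43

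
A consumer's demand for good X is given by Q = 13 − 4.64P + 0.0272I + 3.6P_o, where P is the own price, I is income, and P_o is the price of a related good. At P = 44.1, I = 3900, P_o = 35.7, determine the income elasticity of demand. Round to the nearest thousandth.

Evaluating quantity at (P, I, P_o) gives Q = 13 − 4.64(44.1) + 0.0272(3900) + 3.6(35.7) = 13 − 204.624 + 106.08 + 128.52 = 42.976.
∂Q/∂I = +0.0272, so E_I = 0.0272·(3900/42.976) ≈ 2.468.
E_I > 1: normal good (luxury).

2.468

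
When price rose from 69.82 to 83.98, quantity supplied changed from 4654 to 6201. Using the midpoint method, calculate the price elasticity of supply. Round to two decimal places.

%Δq = (6201 − 4654)/[(4654 + 6201)/2] = 1547/5427.5 ≈ 0.2850.
%Δp = (83.98 − 69.82)/[(69.82 + 83.98)/2] = 14.16/76.9 ≈ 0.1841.
Arc elasticity E = %Δq/%Δp ≈ 0.2850/0.1841 ≈ 1.55.
|E| > 1: supply is elastic over this range.

1.55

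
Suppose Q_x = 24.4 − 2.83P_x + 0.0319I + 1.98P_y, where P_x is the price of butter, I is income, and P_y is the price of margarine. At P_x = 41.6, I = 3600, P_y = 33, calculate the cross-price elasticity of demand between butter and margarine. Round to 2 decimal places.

0.75

Evaluating quantity at (P_x, I, P_y) gives Q_x = 24.4 − 2.83(41.6) + 0.0319(3600) + 1.98(33) = 24.4 − 117.728 + 114.84 + 65.34 = 86.852.
∂Q_x/∂P_y = +1.98, so E_xy = 1.98·(33/86.852) ≈ 0.75.
E_xy > 0: the goods are substitutes.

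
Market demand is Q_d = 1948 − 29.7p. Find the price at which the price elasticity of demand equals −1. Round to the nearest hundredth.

32.79

For linear demand Q_d = a − bp, E = −bp/(a − bp). |E| = 1 ⇒ bp = a − bp ⇒ p = a/(2b).
p = 1948/(2·29.7) ≈ 32.79.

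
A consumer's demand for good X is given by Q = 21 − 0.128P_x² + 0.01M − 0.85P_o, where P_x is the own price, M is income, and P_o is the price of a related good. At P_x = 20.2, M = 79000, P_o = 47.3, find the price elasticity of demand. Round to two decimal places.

-0.15

First evaluate Q: 21 − 0.128(20.2)² + 0.01(79000) − 0.85(47.3) = 21 − 52.2291 + 790 − 40.205 = 718.5659.
∂Q/∂P_x = −2·0.128·P_x = -5.1712, so E_p = -5.1712·(20.2/718.5659) ≈ -0.15.
|E_p| < 1: demand is inelastic.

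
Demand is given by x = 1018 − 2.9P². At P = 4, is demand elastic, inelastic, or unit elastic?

inelastic

At P = 4, x = 971.6.
dx/dP = −2·2.9·P = −23.2.
Point elasticity E = (dx/dP)·(P/x) = -23.2 × 4/971.6 ≈ -0.096.
|E| ≈ 0.096 < 1, so demand is inelastic.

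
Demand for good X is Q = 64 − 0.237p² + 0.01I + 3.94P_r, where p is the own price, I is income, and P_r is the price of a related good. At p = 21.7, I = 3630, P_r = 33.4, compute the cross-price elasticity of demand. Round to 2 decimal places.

1.09

Q = 64 − 0.237(21.7)² + 0.01(3630) + 3.94(33.4) = 64 − 111.6009 + 36.3 + 131.596 = 120.2951.
∂Q/∂P_r = +3.94, so E_xy = 3.94·(33.4/120.2951) ≈ 1.09.
E_xy > 0: the goods are substitutes.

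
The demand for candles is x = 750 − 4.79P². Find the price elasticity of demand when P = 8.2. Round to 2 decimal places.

-1.51

At P = 8.2, x = 427.9204.
dx/dP = −2·4.79·P = −78.556.
Point elasticity E = (dx/dP)·(P/x) = -78.556 × 8.2/427.9204 ≈ -1.51.
|E| > 1, so demand is elastic at this price.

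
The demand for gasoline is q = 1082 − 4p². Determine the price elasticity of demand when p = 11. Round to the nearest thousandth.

At p = 11, q = 598.
dq/dp = −2·4·p = −88.
Point elasticity E = (dq/dp)·(p/q) = -88 × 11/598 ≈ -1.619.
|E| > 1, so demand is elastic at this price.

-1.619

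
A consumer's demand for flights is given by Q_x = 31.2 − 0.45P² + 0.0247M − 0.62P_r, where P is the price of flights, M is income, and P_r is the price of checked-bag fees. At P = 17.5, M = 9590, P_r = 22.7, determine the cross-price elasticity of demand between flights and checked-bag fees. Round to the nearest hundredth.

Substituting, Q_x = 31.2 − 0.45(17.5)² + 0.0247(9590) − 0.62(22.7) = 31.2 − 137.8125 + 236.873 − 14.074 = 116.1865.
∂Q_x/∂P_r = −0.62, so E_xy = -0.62·(22.7/116.1865) ≈ -0.12.
E_xy < 0: the goods are complements.

-0.12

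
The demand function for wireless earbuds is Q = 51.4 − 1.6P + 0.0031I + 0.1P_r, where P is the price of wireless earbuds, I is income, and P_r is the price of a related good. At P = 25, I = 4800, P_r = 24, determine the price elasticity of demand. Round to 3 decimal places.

First evaluate Q: 51.4 − 1.6(25) + 0.0031(4800) + 0.1(24) = 51.4 − 40 + 14.88 + 2.4 = 28.68.
∂Q/∂P = −1.6, so E_p = (−1.6)·(25/28.68) ≈ -1.395.
|E_p| > 1: demand is elastic.

-1.395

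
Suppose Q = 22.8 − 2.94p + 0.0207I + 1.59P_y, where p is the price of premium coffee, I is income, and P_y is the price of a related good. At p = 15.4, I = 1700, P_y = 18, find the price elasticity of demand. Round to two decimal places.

-1.10

Evaluating quantity at (p, I, P_y) gives Q = 22.8 − 2.94(15.4) + 0.0207(1700) + 1.59(18) = 22.8 − 45.276 + 35.19 + 28.62 = 41.334.
∂Q/∂p = −2.94, so E_p = (−2.94)·(15.4/41.334) ≈ -1.10.
|E_p| > 1: demand is elastic.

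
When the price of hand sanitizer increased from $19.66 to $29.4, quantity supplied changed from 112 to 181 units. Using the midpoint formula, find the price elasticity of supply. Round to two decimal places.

1.19

%ΔQ = (181 − 112)/[(112 + 181)/2] = 69/146.5 ≈ 0.4710.
%ΔP = (29.4 − 19.66)/[(19.66 + 29.4)/2] = 9.74/24.53 ≈ 0.3971.
Arc elasticity E = %ΔQ/%ΔP ≈ 0.4710/0.3971 ≈ 1.19.
|E| > 1: supply is elastic over this range.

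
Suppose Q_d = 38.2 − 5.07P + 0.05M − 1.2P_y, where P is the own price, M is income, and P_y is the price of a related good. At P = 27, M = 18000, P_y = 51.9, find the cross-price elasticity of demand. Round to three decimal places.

-0.084

Q_d = 38.2 − 5.07(27) + 0.05(18000) − 1.2(51.9) = 38.2 − 136.89 + 900 − 62.28 = 739.03.
∂Q_d/∂P_y = −1.2, so E_xy = -1.2·(51.9/739.03) ≈ -0.084.
E_xy < 0: the goods are complements.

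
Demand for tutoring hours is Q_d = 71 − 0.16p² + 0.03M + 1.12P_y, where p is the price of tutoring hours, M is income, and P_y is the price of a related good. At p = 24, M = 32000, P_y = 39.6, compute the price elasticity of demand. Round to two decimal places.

-0.19

Q_d = 71 − 0.16(24)² + 0.03(32000) + 1.12(39.6) = 71 − 92.16 + 960 + 44.352 = 983.192.
∂Q_d/∂p = −2·0.16·p = -7.68, so E_p = -7.68·(24/983.192) ≈ -0.19.
|E_p| < 1: demand is inelastic.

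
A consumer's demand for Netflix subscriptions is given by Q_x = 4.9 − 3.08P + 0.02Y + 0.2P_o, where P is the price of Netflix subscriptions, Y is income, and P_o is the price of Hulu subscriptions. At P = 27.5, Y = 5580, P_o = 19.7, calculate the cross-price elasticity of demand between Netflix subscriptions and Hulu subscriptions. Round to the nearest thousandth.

0.110

Evaluating quantity at (P, Y, P_o) gives Q_x = 4.9 − 3.08(27.5) + 0.02(5580) + 0.2(19.7) = 4.9 − 84.7 + 111.6 + 3.94 = 35.74.
∂Q_x/∂P_o = +0.2, so E_xy = 0.2·(19.7/35.74) ≈ 0.110.
E_xy > 0: the goods are substitutes.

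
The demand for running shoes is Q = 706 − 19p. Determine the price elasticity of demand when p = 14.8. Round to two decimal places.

-0.66

At p = 14.8, Q = 424.8.
dQ/dp = −19.
Point elasticity E = (dQ/dp)·(p/Q) = -19 × 14.8/424.8 ≈ -0.66.
|E| < 1, so demand is inelastic at this price.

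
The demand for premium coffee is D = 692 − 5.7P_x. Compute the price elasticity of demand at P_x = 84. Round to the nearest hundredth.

-2.25

At P_x = 84, D = 213.2.
dD/dP_x = −5.7.
Point elasticity E = (dD/dP_x)·(P_x/D) = -5.7 × 84/213.2 ≈ -2.25.
|E| > 1, so demand is elastic at this price.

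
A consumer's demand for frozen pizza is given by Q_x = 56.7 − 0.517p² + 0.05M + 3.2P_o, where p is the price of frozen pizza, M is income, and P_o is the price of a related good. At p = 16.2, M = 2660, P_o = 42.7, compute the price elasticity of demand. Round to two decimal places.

-1.42

Evaluating quantity at (p, M, P_o) gives Q_x = 56.7 − 0.517(16.2)² + 0.05(2660) + 3.2(42.7) = 56.7 − 135.6815 + 133 + 136.64 = 190.6585.
∂Q_x/∂p = −2·0.517·p = -16.7508, so E_p = -16.7508·(16.2/190.6585) ≈ -1.42.
|E_p| > 1: demand is elastic.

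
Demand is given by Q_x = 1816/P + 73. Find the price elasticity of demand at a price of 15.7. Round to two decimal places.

At P = 15.7, Q_x = 188.6688.
dQ_x/dP = −1816/P² = −7.3674.
Point elasticity E = (dQ_x/dP)·(P/Q_x) = -7.3674 × 15.7/188.6688 ≈ -0.61.
|E| < 1, so demand is inelastic at this price.

-0.61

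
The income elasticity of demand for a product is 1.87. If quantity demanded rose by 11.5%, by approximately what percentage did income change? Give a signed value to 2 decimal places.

%ΔQ ≈ E × %ΔI ⇒ %ΔI = %ΔQ / E = (11.5%)/(1.87) ≈ 6.15%.

6.15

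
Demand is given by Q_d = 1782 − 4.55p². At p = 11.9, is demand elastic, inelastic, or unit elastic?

elastic

At p = 11.9, Q_d = 1137.6745.
dQ_d/dp = −2·4.55·p = −108.29.
Point elasticity E = (dQ_d/dp)·(p/Q_d) = -108.29 × 11.9/1137.6745 ≈ -1.133.
|E| ≈ 1.133 > 1, so demand is elastic.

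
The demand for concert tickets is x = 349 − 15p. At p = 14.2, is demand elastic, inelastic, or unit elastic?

At p = 14.2, x = 136.
dx/dp = −15.
Point elasticity E = (dx/dp)·(p/x) = -15 × 14.2/136 ≈ -1.566.
|E| ≈ 1.566 > 1, so demand is elastic.

elastic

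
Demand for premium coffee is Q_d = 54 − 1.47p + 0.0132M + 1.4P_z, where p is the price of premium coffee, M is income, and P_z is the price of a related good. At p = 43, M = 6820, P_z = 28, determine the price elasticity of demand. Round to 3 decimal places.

-0.527

Evaluating quantity at (p, M, P_z) gives Q_d = 54 − 1.47(43) + 0.0132(6820) + 1.4(28) = 54 − 63.21 + 90.024 + 39.2 = 120.014.
∂Q_d/∂p = −1.47, so E_p = (−1.47)·(43/120.014) ≈ -0.527.
|E_p| < 1: demand is inelastic.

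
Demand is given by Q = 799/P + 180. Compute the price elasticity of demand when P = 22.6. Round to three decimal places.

At P = 22.6, Q = 215.354.
dQ/dP = −799/P² = −1.5643.
Point elasticity E = (dQ/dP)·(P/Q) = -1.5643 × 22.6/215.354 ≈ -0.164.
|E| < 1, so demand is inelastic at this price.

-0.164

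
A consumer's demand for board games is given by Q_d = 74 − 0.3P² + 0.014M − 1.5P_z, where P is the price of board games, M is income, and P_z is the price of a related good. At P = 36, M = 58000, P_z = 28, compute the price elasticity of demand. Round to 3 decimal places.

At the given point, Q_d = 74 − 0.3(36)² + 0.014(58000) − 1.5(28) = 74 − 388.8 + 812 − 42 = 455.2.
∂Q_d/∂P = −2·0.3·P = -21.6, so E_p = -21.6·(36/455.2) ≈ -1.708.
|E_p| > 1: demand is elastic.

-1.708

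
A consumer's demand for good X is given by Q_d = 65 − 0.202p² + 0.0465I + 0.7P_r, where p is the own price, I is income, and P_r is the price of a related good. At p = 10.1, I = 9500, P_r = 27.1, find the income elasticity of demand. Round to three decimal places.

Substituting, Q_d = 65 − 0.202(10.1)² + 0.0465(9500) + 0.7(27.1) = 65 − 20.606 + 441.75 + 18.97 = 505.114.
∂Q_d/∂I = +0.0465, so E_I = 0.0465·(9500/505.114) ≈ 0.875.
E_I ∈ (0,1): normal good (necessity).

0.875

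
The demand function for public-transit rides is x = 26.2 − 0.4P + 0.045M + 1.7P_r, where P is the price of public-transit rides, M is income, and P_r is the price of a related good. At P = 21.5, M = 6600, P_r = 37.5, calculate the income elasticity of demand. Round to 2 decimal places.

0.78

First evaluate x: 26.2 − 0.4(21.5) + 0.045(6600) + 1.7(37.5) = 26.2 − 8.6 + 297 + 63.75 = 378.35.
∂x/∂M = +0.045, so E_I = 0.045·(6600/378.35) ≈ 0.78.
E_I ∈ (0,1): normal good (necessity).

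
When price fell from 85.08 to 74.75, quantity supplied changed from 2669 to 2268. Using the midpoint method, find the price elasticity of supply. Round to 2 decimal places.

1.26

%Δq = (2268 − 2669)/[(2669 + 2268)/2] = -401/2468.5 ≈ -0.1624.
%Δp = (74.75 − 85.08)/[(85.08 + 74.75)/2] = -10.33/79.915 ≈ -0.1293.
Arc elasticity E = %Δq/%Δp ≈ -0.1624/-0.1293 ≈ 1.26.
|E| > 1: supply is elastic over this range.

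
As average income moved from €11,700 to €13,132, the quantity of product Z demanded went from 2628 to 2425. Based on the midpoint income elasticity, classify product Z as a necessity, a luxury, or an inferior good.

inferior

%ΔQ = (2425 − 2628)/[(2628+2425)/2] = -203/2526.5 ≈ -0.0803.
%ΔI = (13,132 − 11,700)/[(11,700+13,132)/2] = 1432/12416 ≈ 0.1153.
E_I = %ΔQ/%ΔI ≈ -0.697.
E_I < 0: inferior good.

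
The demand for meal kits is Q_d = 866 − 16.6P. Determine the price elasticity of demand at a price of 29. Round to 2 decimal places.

-1.25

At P = 29, Q_d = 384.6.
dQ_d/dP = −16.6.
Point elasticity E = (dQ_d/dP)·(P/Q_d) = -16.6 × 29/384.6 ≈ -1.25.
|E| > 1, so demand is elastic at this price.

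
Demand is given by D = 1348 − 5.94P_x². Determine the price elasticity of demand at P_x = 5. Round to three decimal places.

-0.248

At P_x = 5, D = 1199.5.
dD/dP_x = −2·5.94·P_x = −59.4.
Point elasticity E = (dD/dP_x)·(P_x/D) = -59.4 × 5/1199.5 ≈ -0.248.
|E| < 1, so demand is inelastic at this price.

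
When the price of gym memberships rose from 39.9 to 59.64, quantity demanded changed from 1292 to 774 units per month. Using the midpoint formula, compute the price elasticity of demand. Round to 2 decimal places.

-1.26

%ΔQ = (774 − 1292)/[(1292 + 774)/2] = -518/1033 ≈ -0.5015.
%ΔP = (59.64 − 39.9)/[(39.9 + 59.64)/2] = 19.74/49.77 ≈ 0.3966.
Arc elasticity E = %ΔQ/%ΔP ≈ -0.5015/0.3966 ≈ -1.26.
|E| > 1: demand is elastic over this range.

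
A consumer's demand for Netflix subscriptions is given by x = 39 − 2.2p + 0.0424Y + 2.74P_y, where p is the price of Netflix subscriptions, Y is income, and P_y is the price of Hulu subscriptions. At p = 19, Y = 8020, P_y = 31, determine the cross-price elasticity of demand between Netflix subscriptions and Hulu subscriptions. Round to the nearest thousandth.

0.201

x = 39 − 2.2(19) + 0.0424(8020) + 2.74(31) = 39 − 41.8 + 340.048 + 84.94 = 422.188.
∂x/∂P_y = +2.74, so E_xy = 2.74·(31/422.188) ≈ 0.201.
E_xy > 0: the goods are substitutes.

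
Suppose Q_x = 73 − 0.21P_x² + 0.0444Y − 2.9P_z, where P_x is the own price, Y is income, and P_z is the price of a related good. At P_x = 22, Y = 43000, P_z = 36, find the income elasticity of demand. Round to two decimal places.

1.07

First evaluate Q_x: 73 − 0.21(22)² + 0.0444(43000) − 2.9(36) = 73 − 101.64 + 1909.2 − 104.4 = 1776.16.
∂Q_x/∂Y = +0.0444, so E_I = 0.0444·(43000/1776.16) ≈ 1.07.
E_I > 1: normal good (luxury).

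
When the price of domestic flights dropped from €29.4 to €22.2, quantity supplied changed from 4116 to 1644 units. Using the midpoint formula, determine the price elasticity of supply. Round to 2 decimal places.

3.08

%ΔQ = (1644 − 4116)/[(4116 + 1644)/2] = -2472/2880 ≈ -0.8583.
%Δp = (22.2 − 29.4)/[(29.4 + 22.2)/2] = -7.2/25.8 ≈ -0.2791.
Arc elasticity E = %ΔQ/%Δp ≈ -0.8583/-0.2791 ≈ 3.08.
|E| > 1: supply is elastic over this range.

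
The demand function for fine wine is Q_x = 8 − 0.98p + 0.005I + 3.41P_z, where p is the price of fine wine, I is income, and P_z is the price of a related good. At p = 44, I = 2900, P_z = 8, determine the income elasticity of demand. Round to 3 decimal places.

2.177

Substituting, Q_x = 8 − 0.98(44) + 0.005(2900) + 3.41(8) = 8 − 43.12 + 14.5 + 27.28 = 6.66.
∂Q_x/∂I = +0.005, so E_I = 0.005·(2900/6.66) ≈ 2.177.
E_I > 1: normal good (luxury).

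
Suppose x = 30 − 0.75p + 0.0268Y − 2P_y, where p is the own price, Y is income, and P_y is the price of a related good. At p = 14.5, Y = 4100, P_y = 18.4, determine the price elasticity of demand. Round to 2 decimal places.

-0.12

x = 30 − 0.75(14.5) + 0.0268(4100) − 2(18.4) = 30 − 10.875 + 109.88 − 36.8 = 92.205.
∂x/∂p = −0.75, so E_p = (−0.75)·(14.5/92.205) ≈ -0.12.
|E_p| < 1: demand is inelastic.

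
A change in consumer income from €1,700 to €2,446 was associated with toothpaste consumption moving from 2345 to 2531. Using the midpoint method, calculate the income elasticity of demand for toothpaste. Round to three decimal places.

0.212

%ΔQ = (2531 − 2345)/[(2345+2531)/2] = 186/2438 ≈ 0.0763.
%ΔM = (2,446 − 1,700)/[(1,700+2,446)/2] = 746/2073 ≈ 0.3599.
E_I = %ΔQ/%ΔM ≈ 0.212.
E_I ∈ (0,1): normal good (necessity).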